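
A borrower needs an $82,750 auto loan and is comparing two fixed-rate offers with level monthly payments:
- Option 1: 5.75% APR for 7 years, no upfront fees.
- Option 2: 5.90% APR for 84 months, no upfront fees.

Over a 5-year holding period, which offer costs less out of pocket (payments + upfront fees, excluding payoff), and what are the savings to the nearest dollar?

Option 1: monthly rate = 5.75%/12 = 0.0047917; payment = 82,750 × 0.0047917 / (1 − (1+0.0047917)^−84) = $1,198.96.
Option 2: at 5.90% the monthly rate is 0.0049167, so the payment is 82,750 × 0.0049167 / (1 − 1.0049167^−84) = $1,204.89.
Over 60 months: Option 1 costs 60 × $1,198.96 = $71,937.60; Option 2 costs 60 × $1,204.89 = $72,293.40.
Option 1 is cheaper by $72,293.40 − $71,937.60 = $355.80.

Option 1 by $356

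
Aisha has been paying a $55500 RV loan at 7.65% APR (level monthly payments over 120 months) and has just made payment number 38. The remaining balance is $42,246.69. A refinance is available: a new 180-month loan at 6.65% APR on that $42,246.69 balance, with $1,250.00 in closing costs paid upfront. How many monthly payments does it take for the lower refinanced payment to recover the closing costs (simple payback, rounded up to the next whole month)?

Current payment = 55,500 × 7.65%/12 / (1 − (1+0.0063750)^−120) = $663.15.
Refinanced payment = 42,246.69 × 0.0055417 / (1 − (1+0.0055417)^−180) = $371.51.
Monthly savings = $663.15 − $371.51 = $291.64.
Break-even = $1,250.00 / $291.64 = 4.29 → 5 months.

5 months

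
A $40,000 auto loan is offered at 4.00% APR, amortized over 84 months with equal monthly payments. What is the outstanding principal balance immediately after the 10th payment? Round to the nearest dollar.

$35,803

With monthly rate i = 4%/12 = 0.0033333, the balance after k of n payments is P · [(1+i)^n − (1+i)^k] / [(1+i)^n − 1].
(1+0.0033333)^84 = 1.32251386 and (1+0.0033333)^10 = 1.03383780, so the balance is 40,000 × (1.32251386 − 1.03383780) / (1.32251386 − 1) = $35,803.24.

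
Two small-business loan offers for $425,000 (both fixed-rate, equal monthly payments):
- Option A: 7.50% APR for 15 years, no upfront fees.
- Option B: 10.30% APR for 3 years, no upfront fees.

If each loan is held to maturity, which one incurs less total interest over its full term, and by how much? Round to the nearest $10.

Option B by $213,320

Option A: at 7.50% the monthly rate is 0.0062500, so the payment is 425,000 × 0.0062500 / (1 − 1.0062500^−180) = $3,939.80.
Total interest on Option A = 180 × $3,939.80 − $425,000 = $284,164.00.
Option B: monthly rate = 10.3%/12 = 0.0085833; payment = 425,000 × 0.0085833 / (1 − (1+0.0085833)^−36) = $13,773.49.
Total interest on Option B = 36 × $13,773.49 − $425,000 = $70,845.64.
Option B is lower by $213,318.36.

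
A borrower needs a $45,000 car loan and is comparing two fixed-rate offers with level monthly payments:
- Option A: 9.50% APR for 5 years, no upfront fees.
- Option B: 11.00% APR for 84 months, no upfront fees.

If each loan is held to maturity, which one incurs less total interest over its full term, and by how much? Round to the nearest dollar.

Option A: monthly rate = 9.5%/12 = 0.0079167; payment = 45,000 × 0.0079167 / (1 − (1+0.0079167)^−60) = $945.08.
Total interest on Option A = 60 × $945.08 − $45,000 = $11,704.80.
Option B: monthly rate = 11%/12 = 0.0091667; payment = 45,000 × 0.0091667 / (1 − (1+0.0091667)^−84) = $770.51.
Total interest on Option B = 84 × $770.51 − $45,000 = $19,722.84.
Option A is lower by $8,018.04.

Option A by $8,018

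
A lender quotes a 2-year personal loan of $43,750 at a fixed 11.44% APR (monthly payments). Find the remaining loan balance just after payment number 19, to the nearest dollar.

$9,954

With monthly rate i = 11.44%/12 = 0.0095333, the balance after k of n payments is P · [(1+i)^n − (1+i)^k] / [(1+i)^n − 1].
(1+0.0095333)^24 = 1.25572899 and (1+0.0095333)^19 = 1.19754710, so the balance is 43,750 × (1.25572899 − 1.19754710) / (1.25572899 − 1) = $9,953.73.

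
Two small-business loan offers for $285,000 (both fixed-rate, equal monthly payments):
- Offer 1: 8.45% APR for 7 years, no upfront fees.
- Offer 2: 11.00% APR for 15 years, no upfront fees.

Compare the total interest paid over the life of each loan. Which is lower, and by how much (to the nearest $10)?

Offer 1 by $204,550

Offer 1: monthly rate = 8.45%/12 = 0.0070417; payment = 285,000 × 0.0070417 / (1 − (1+0.0070417)^−84) = $4,506.24.
Total interest on Offer 1 = 84 × $4,506.24 − $285,000 = $93,524.16.
Offer 2: at 11.00% the monthly rate is 0.0091667, so the payment is 285,000 × 0.0091667 / (1 − 1.0091667^−180) = $3,239.30.
Total interest on Offer 2 = 180 × $3,239.30 − $285,000 = $298,074.00.
Offer 1 is lower by $204,549.84.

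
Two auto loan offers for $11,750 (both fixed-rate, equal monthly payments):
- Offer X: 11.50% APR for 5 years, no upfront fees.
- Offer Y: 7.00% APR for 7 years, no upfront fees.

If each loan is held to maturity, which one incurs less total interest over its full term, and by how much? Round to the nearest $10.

Offer X: at 11.50% the monthly rate is 0.0095833, so the payment is 11,750 × 0.0095833 / (1 − 1.0095833^−60) = $258.41.
Total interest on Offer X = 60 × $258.41 − $11,750 = $3,754.60.
Offer Y: at 7.00% the monthly rate is 0.0058333, so the payment is 11,750 × 0.0058333 / (1 − 1.0058333^−84) = $177.34.
Total interest on Offer Y = 84 × $177.34 − $11,750 = $3,146.56.
Offer Y is lower by $608.04.

Offer Y by $610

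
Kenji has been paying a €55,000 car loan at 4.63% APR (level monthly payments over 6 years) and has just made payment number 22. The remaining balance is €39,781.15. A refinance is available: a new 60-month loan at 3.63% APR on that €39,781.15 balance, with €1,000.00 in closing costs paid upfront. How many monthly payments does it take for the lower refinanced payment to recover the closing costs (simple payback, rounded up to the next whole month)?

7 months

Current payment = 55,000 × 4.63%/12 / (1 − (1+0.0038583)^−72) = €876.36.
Refinanced payment = 39,781.15 × 0.0030250 / (1 − (1+0.0030250)^−60) = €726.01.
Monthly savings = €876.36 − €726.01 = €150.35.
Break-even = €1,000.00 / €150.35 = 6.65 → 7 months.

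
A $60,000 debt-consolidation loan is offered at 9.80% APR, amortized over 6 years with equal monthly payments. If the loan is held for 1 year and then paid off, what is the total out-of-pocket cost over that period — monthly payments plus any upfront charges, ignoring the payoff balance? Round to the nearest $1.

$13,266

Monthly rate = 9.8%/12 = 0.0081667; payment = 60,000 × 0.0081667 / (1 − (1+0.0081667)^−72) = $1,105.51.
Total outlay = 12 × $1,105.51 = $13,266.12.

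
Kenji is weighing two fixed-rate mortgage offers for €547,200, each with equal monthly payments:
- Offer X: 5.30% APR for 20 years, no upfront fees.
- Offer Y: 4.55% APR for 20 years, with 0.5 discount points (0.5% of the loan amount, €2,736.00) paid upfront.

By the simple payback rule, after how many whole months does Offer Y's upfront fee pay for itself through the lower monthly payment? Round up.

13 months

Offer X: monthly rate = 5.3%/12 = 0.0044167; payment = 547,200 × 0.0044167 / (1 − (1+0.0044167)^−240) = €3,702.58.
Offer Y: monthly rate = 4.55%/12 = 0.0037917; payment = 547,200 × 0.0037917 / (1 − (1+0.0037917)^−240) = €3,476.64.
Monthly savings = €3,702.58 − €3,476.64 = €225.94.
Break-even = €2,736.00 / €225.94 = 12.11 → 13 months.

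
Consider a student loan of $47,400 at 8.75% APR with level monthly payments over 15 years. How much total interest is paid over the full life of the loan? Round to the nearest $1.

$37,873

Monthly rate = 8.75%/12 = 0.0072917; payment = 47,400 × 0.0072917 / (1 − (1+0.0072917)^−180) = $473.74.
Total paid = 180 × $473.74 = $85,273.20; interest = $85,273.20 − $47,400 = $37,873.20.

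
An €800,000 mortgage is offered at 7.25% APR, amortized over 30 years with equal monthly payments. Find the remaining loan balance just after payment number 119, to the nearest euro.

With monthly rate i = 7.25%/12 = 0.0060417, the balance after k of n payments is P · [(1+i)^n − (1+i)^k] / [(1+i)^n − 1].
(1+0.0060417)^360 = 8.74477196 and (1+0.0060417)^119 = 2.04785968, so the balance is 800,000 × (8.74477196 − 2.04785968) / (8.74477196 − 1) = €691,760.82.

€691,761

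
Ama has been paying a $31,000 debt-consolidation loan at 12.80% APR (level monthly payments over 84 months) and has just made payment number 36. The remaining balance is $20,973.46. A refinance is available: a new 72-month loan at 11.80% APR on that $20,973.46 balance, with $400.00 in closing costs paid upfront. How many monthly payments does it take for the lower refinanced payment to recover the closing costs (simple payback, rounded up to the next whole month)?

Current payment = 31,000 × 12.8%/12 / (1 − (1+0.0106667)^−84) = $560.59.
Refinanced payment = 20,973.46 × 0.0098333 / (1 − (1+0.0098333)^−72) = $407.86.
Monthly savings = $560.59 − $407.86 = $152.73.
Break-even = $400.00 / $152.73 = 2.62 → 3 months.

3 months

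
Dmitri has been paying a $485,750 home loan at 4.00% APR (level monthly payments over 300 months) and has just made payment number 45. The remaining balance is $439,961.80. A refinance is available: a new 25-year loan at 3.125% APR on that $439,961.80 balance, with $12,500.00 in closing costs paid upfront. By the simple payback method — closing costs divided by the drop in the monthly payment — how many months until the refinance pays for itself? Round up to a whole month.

Current payment = 485,750 × 4%/12 / (1 − (1+0.0033333)^−300) = $2,563.97.
Refinanced payment = 439,961.80 × 0.0026042 / (1 − (1+0.0026042)^−300) = $2,115.07.
Monthly savings = $2,563.97 − $2,115.07 = $448.90.
Break-even = $12,500.00 / $448.90 = 27.85 → 28 months.

28 months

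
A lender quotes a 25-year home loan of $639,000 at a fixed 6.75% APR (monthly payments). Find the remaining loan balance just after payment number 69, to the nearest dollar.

With monthly rate i = 6.75%/12 = 0.0056250, the balance after k of n payments is P · [(1+i)^n − (1+i)^k] / [(1+i)^n − 1].
(1+0.0056250)^300 = 5.38044793 and (1+0.0056250)^69 = 1.47261168, so the balance is 639,000 × (5.38044793 − 1.47261168) / (5.38044793 − 1) = $570,057.54.

$570,058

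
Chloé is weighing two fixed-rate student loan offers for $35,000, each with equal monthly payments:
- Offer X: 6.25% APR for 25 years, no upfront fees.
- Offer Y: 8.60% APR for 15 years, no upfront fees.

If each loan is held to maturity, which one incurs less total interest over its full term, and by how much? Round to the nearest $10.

Offer X: monthly rate = 6.25%/12 = 0.0052083; payment = 35,000 × 0.0052083 / (1 − (1+0.0052083)^−300) = $230.88.
Total interest on Offer X = 300 × $230.88 − $35,000 = $34,264.00.
Offer Y: at 8.60% the monthly rate is 0.0071667, so the payment is 35,000 × 0.0071667 / (1 − 1.0071667^−180) = $346.71.
Total interest on Offer Y = 180 × $346.71 − $35,000 = $27,407.80.
Offer Y is lower by $6,856.20.

Offer Y by $6,860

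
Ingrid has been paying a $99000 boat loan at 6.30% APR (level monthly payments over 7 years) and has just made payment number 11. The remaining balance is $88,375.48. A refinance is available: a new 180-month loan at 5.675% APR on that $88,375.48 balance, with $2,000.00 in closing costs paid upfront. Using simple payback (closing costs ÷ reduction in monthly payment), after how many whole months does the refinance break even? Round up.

Current payment = 99,000 × 6.3%/12 / (1 − (1+0.0052500)^−84) = $1,460.53.
Refinanced payment = 88,375.48 × 0.0047292 / (1 − (1+0.0047292)^−180) = $730.33.
Monthly savings = $1,460.53 − $730.33 = $730.20.
Break-even = $2,000.00 / $730.20 = 2.74 → 3 months.

3 months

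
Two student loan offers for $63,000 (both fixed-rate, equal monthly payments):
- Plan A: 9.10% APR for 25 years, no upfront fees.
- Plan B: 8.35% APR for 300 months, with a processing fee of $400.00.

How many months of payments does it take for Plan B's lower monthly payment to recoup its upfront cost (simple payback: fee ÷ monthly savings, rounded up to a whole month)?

Plan A: at 9.10% the monthly rate is 0.0075833, so the payment is 63,000 × 0.0075833 / (1 − 1.0075833^−300) = $533.01.
Plan B: monthly rate = 8.35%/12 = 0.0069583; payment = 63,000 × 0.0069583 / (1 − (1+0.0069583)^−300) = $500.94.
Monthly savings = $533.01 − $500.94 = $32.07.
Break-even = $400.00 / $32.07 = 12.47 → 13 months.

13 months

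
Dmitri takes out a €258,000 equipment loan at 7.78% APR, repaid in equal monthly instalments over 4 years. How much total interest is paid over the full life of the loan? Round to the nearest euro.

€43,052

At 7.78% the monthly rate is 0.0064833, so the payment is 258,000 × 0.0064833 / (1 − 1.0064833^−48) = €6,271.92.
Total paid = 48 × €6,271.92 = €301,052.16; interest = €301,052.16 − €258,000 = €43,052.16.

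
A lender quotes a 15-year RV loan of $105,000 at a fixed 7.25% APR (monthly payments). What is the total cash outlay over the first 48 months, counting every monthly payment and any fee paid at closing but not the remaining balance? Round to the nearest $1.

$46,008

Monthly rate = 7.25%/12 = 0.0060417; payment = 105,000 × 0.0060417 / (1 − (1+0.0060417)^−180) = $958.51.
Total outlay = 48 × $958.51 = $46,008.48.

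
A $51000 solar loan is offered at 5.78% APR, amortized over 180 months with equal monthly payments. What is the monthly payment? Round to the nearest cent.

At 5.78% the monthly rate is 0.0048167, so the payment is 51,000 × 0.0048167 / (1 − 1.0048167^−180) = $424.33.

$424.33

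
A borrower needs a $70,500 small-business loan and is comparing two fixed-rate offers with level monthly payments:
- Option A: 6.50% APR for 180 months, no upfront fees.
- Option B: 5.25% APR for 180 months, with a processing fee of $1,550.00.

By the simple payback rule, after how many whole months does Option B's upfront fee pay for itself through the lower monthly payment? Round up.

Option A: at 6.50% the monthly rate is 0.0054167, so the payment is 70,500 × 0.0054167 / (1 − 1.0054167^−180) = $614.13.
Option B: at 5.25% the monthly rate is 0.0043750, so the payment is 70,500 × 0.0043750 / (1 − 1.0043750^−180) = $566.73.
Monthly savings = $614.13 − $566.73 = $47.40.
Break-even = $1,550.00 / $47.40 = 32.70 → 33 months.

33 months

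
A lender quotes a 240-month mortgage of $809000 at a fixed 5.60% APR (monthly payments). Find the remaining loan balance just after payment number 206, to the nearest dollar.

$176,024

With monthly rate i = 5.6%/12 = 0.0046667, the balance after k of n payments is P · [(1+i)^n − (1+i)^k] / [(1+i)^n − 1].
(1+0.0046667)^240 = 3.05687994 and (1+0.0046667)^206 = 2.60933964, so the balance is 809,000 × (3.05687994 − 2.60933964) / (3.05687994 − 1) = $176,023.94.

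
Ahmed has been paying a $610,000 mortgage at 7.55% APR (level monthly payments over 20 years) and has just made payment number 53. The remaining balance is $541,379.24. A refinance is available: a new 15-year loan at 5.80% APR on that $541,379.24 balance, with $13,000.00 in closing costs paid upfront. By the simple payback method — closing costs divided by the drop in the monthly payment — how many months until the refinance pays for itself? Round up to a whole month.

Current payment = 610,000 × 7.55%/12 / (1 − (1+0.0062917)^−240) = $4,932.79.
Refinanced payment = 541,379.24 × 0.0048333 / (1 − (1+0.0048333)^−180) = $4,510.18.
Monthly savings = $4,932.79 − $4,510.18 = $422.61.
Break-even = $13,000.00 / $422.61 = 30.76 → 31 months.

31 months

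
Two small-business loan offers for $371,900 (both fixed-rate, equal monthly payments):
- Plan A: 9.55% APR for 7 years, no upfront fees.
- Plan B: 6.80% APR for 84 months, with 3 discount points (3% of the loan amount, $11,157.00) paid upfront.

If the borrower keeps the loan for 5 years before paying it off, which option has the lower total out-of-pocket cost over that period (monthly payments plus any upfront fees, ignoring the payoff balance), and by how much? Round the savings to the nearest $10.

Plan A: at 9.55% the monthly rate is 0.0079583, so the payment is 371,900 × 0.0079583 / (1 − 1.0079583^−84) = $6,087.85.
Plan B: at 6.80% the monthly rate is 0.0056667, so the payment is 371,900 × 0.0056667 / (1 − 1.0056667^−84) = $5,576.68.
Over 60 months: Plan A costs 60 × $6,087.85 = $365,271.00; Plan B costs 60 × $5,576.68 + $11,157.00 = $345,757.80.
Plan B is cheaper by $365,271.00 − $345,757.80 = $19,513.20.

Plan B by $19,510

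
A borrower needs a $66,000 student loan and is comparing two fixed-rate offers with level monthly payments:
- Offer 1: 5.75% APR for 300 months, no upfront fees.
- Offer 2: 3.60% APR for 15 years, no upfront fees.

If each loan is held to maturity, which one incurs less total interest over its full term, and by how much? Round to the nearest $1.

Offer 2 by $39,050

Offer 1: at 5.75% the monthly rate is 0.0047917, so the payment is 66,000 × 0.0047917 / (1 − 1.0047917^−300) = $415.21.
Total interest on Offer 1 = 300 × $415.21 − $66,000 = $58,563.00.
Offer 2: monthly rate = 3.6%/12 = 0.0030000; payment = 66,000 × 0.0030000 / (1 − (1+0.0030000)^−180) = $475.07.
Total interest on Offer 2 = 180 × $475.07 − $66,000 = $19,512.60.
Offer 2 is lower by $39,050.40.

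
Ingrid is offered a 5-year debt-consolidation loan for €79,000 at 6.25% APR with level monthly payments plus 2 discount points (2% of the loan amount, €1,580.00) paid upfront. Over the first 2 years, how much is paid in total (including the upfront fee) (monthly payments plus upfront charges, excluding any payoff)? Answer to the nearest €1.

€38,456

Monthly rate = 6.25%/12 = 0.0052083; payment = 79,000 × 0.0052083 / (1 − (1+0.0052083)^−60) = €1,536.49.
Total outlay = 24 × €1,536.49 + €1,580.00 = €38,455.76.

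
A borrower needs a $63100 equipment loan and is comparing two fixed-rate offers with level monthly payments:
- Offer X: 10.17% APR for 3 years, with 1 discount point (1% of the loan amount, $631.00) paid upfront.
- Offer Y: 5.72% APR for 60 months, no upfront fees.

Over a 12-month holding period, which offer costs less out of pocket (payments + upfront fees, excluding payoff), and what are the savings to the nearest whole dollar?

Offer Y by $10,584

Offer X: monthly rate = 10.17%/12 = 0.0084750; payment = 63,100 × 0.0084750 / (1 − (1+0.0084750)^−36) = $2,041.10.
Offer Y: at 5.72% the monthly rate is 0.0047667, so the payment is 63,100 × 0.0047667 / (1 − 1.0047667^−60) = $1,211.70.
Over 12 months: Offer X costs 12 × $2,041.10 + $631.00 = $25,124.20; Offer Y costs 12 × $1,211.70 = $14,540.40.
Offer Y is cheaper by $25,124.20 − $14,540.40 = $10,583.80.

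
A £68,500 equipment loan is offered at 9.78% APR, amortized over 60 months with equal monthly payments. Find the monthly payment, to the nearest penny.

At 9.78% the monthly rate is 0.0081500, so the payment is 68,500 × 0.0081500 / (1 − 1.0081500^−60) = £1,448.02.

£1,448.02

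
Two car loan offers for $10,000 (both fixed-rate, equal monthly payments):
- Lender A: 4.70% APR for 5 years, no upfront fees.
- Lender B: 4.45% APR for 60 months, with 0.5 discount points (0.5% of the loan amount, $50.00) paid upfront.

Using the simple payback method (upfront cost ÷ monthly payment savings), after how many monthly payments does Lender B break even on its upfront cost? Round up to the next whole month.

Lender A: at 4.70% the monthly rate is 0.0039167, so the payment is 10,000 × 0.0039167 / (1 − 1.0039167^−60) = $187.34.
Lender B: monthly rate = 4.45%/12 = 0.0037083; payment = 10,000 × 0.0037083 / (1 − (1+0.0037083)^−60) = $186.20.
Monthly savings = $187.34 − $186.20 = $1.14.
Break-even = $50.00 / $1.14 = 43.86 → 44 months.

44 months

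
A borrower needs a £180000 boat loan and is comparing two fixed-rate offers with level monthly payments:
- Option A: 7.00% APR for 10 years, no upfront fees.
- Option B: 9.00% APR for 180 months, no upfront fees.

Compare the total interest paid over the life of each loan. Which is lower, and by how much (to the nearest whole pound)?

Option A by £77,828

Option A: monthly rate = 7%/12 = 0.0058333; payment = 180,000 × 0.0058333 / (1 − (1+0.0058333)^−120) = £2,089.95.
Total interest on Option A = 120 × £2,089.95 − £180,000 = £70,794.00.
Option B: monthly rate = 9%/12 = 0.0075000; payment = 180,000 × 0.0075000 / (1 − (1+0.0075000)^−180) = £1,825.68.
Total interest on Option B = 180 × £1,825.68 − £180,000 = £148,622.40.
Option A is lower by £77,828.40.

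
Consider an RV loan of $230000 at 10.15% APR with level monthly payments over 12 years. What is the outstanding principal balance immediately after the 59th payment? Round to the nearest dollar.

With monthly rate i = 10.15%/12 = 0.0084583, the balance after k of n payments is P · [(1+i)^n − (1+i)^k] / [(1+i)^n − 1].
(1+0.0084583)^144 = 3.36314900 and (1+0.0084583)^59 = 1.64368876, so the balance is 230,000 × (3.36314900 − 1.64368876) / (3.36314900 − 1) = $167,351.21.

$167,351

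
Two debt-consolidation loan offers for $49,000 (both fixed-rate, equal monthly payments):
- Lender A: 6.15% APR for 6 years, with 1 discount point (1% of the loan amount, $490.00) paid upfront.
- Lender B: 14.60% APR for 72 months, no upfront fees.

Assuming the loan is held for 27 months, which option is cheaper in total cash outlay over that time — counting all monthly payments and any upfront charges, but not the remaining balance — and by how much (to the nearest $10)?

Lender A: monthly rate = 6.15%/12 = 0.0051250; payment = 49,000 × 0.0051250 / (1 − (1+0.0051250)^−72) = $815.55.
Lender B: monthly rate = 14.6%/12 = 0.0121667; payment = 49,000 × 0.0121667 / (1 − (1+0.0121667)^−72) = $1,025.49.
Over 27 months: Lender A costs 27 × $815.55 + $490.00 = $22,509.85; Lender B costs 27 × $1,025.49 = $27,688.23.
Lender A is cheaper by $27,688.23 − $22,509.85 = $5,178.38.

Lender A by $5,180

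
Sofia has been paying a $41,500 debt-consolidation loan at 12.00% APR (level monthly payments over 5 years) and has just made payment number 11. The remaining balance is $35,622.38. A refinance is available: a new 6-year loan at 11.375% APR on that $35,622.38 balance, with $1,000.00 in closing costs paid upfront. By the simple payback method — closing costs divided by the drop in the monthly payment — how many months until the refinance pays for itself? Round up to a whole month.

5 months

Current payment = 41,500 × 12%/12 / (1 − (1+0.0100000)^−60) = $923.14.
Refinanced payment = 35,622.38 × 0.0094792 / (1 − (1+0.0094792)^−72) = $684.90.
Monthly savings = $923.14 − $684.90 = $238.24.
Break-even = $1,000.00 / $238.24 = 4.20 → 5 months.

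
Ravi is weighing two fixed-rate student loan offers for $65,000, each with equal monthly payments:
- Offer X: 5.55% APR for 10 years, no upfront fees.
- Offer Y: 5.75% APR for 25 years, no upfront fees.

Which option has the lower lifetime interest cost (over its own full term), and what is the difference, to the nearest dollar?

Offer X by $37,832

Offer X: monthly rate = 5.55%/12 = 0.0046250; payment = 65,000 × 0.0046250 / (1 − (1+0.0046250)^−120) = $707.03.
Total interest on Offer X = 120 × $707.03 − $65,000 = $19,843.60.
Offer Y: at 5.75% the monthly rate is 0.0047917, so the payment is 65,000 × 0.0047917 / (1 − 1.0047917^−300) = $408.92.
Total interest on Offer Y = 300 × $408.92 − $65,000 = $57,676.00.
Offer X is lower by $37,832.40.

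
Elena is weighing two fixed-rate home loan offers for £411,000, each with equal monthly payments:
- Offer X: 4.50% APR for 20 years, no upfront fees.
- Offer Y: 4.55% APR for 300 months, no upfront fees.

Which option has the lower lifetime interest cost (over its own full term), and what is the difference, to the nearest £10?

Offer X: at 4.50% the monthly rate is 0.0037500, so the payment is 411,000 × 0.0037500 / (1 − 1.0037500^−240) = £2,600.19.
Total interest on Offer X = 240 × £2,600.19 − £411,000 = £213,045.60.
Offer Y: at 4.55% the monthly rate is 0.0037917, so the payment is 411,000 × 0.0037917 / (1 − 1.0037917^−300) = £2,296.15.
Total interest on Offer Y = 300 × £2,296.15 − £411,000 = £277,845.00.
Offer X is lower by £64,799.40.

Offer X by £64,800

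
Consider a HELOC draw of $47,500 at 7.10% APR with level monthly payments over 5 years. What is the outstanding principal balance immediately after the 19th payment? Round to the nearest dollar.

With monthly rate i = 7.1%/12 = 0.0059167, the balance after k of n payments is P · [(1+i)^n − (1+i)^k] / [(1+i)^n − 1].
(1+0.0059167)^60 = 1.42468953 and (1+0.0059167)^19 = 1.11860839, so the balance is 47,500 × (1.42468953 − 1.11860839) / (1.42468953 − 1) = $34,234.08.

$34,234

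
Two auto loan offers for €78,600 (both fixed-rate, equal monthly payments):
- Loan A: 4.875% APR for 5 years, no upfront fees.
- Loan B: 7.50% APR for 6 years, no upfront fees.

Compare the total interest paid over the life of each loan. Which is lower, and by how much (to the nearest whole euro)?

Loan A by €9,121

Loan A: monthly rate = 4.875%/12 = 0.0040625; payment = 78,600 × 0.0040625 / (1 − (1+0.0040625)^−60) = €1,478.78.
Total interest on Loan A = 60 × €1,478.78 − €78,600 = €10,126.80.
Loan B: at 7.50% the monthly rate is 0.0062500, so the payment is 78,600 × 0.0062500 / (1 − 1.0062500^−72) = €1,359.00.
Total interest on Loan B = 72 × €1,359.00 − €78,600 = €19,248.00.
Loan A is lower by €9,121.20.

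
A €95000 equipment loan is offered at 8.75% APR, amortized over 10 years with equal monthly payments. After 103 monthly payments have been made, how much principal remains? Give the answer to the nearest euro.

€18,971

With monthly rate i = 8.75%/12 = 0.0072917, the balance after k of n payments is P · [(1+i)^n − (1+i)^k] / [(1+i)^n − 1].
(1+0.0072917)^120 = 2.39127171 and (1+0.0072917)^103 = 2.11343954, so the balance is 95,000 × (2.39127171 − 2.11343954) / (2.39127171 − 1) = €18,971.17.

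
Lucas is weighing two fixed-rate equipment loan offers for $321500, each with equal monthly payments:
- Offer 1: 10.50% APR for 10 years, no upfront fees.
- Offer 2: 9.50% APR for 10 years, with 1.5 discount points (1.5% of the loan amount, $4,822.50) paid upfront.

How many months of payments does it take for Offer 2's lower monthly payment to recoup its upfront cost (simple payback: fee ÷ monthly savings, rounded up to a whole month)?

28 months

Offer 1: monthly rate = 10.5%/12 = 0.0087500; payment = 321,500 × 0.0087500 / (1 − (1+0.0087500)^−120) = $4,338.16.
Offer 2: monthly rate = 9.5%/12 = 0.0079167; payment = 321,500 × 0.0079167 / (1 − (1+0.0079167)^−120) = $4,160.13.
Monthly savings = $4,338.16 − $4,160.13 = $178.03.
Break-even = $4,822.50 / $178.03 = 27.09 → 28 months.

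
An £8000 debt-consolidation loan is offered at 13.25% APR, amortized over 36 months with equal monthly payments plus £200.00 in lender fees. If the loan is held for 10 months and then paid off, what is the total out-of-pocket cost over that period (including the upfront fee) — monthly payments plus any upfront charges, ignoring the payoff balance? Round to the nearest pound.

At 13.25% the monthly rate is 0.0110417, so the payment is 8,000 × 0.0110417 / (1 − 1.0110417^−36) = £270.52.
Total outlay = 10 × £270.52 + £200.00 = £2,905.20.

£2,905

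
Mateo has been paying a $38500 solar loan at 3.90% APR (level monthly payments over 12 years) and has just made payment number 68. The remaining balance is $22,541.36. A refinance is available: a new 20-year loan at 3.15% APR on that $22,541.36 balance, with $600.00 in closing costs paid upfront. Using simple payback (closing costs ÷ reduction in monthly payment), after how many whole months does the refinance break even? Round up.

3 months

Current payment = 38,500 × 3.9%/12 / (1 − (1+0.0032500)^−144) = $335.21.
Refinanced payment = 22,541.36 × 0.0026250 / (1 − (1+0.0026250)^−240) = $126.71.
Monthly savings = $335.21 − $126.71 = $208.50.
Break-even = $600.00 / $208.50 = 2.88 → 3 months.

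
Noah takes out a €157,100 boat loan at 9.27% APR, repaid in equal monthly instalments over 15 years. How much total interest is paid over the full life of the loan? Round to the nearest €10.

€134,270

At 9.27% the monthly rate is 0.0077250, so the payment is 157,100 × 0.0077250 / (1 − 1.0077250^−180) = €1,618.74.
Total paid = 180 × €1,618.74 = €291,373.20; interest = €291,373.20 − €157,100 = €134,273.20.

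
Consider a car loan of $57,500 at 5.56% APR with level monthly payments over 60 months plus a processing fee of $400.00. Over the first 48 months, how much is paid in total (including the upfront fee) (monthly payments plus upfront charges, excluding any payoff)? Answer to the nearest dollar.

Monthly rate = 5.56%/12 = 0.0046333; payment = 57,500 × 0.0046333 / (1 − (1+0.0046333)^−60) = $1,099.91.
Total outlay = 48 × $1,099.91 + $400.00 = $53,195.68.

$53,196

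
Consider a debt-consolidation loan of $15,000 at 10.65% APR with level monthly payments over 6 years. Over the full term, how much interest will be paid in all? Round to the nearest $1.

$5,364

Monthly rate = 10.65%/12 = 0.0088750; payment = 15,000 × 0.0088750 / (1 − (1+0.0088750)^−72) = $282.83.
Total paid = 72 × $282.83 = $20,363.76; interest = $20,363.76 − $15,000 = $5,363.76.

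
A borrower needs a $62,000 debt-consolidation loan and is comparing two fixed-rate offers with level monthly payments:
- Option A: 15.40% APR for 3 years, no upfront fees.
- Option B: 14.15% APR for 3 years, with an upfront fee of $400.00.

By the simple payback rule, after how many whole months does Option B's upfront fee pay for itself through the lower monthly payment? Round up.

Option A: at 15.40% the monthly rate is 0.0128333, so the payment is 62,000 × 0.0128333 / (1 − 1.0128333^−36) = $2,161.41.
Option B: at 14.15% the monthly rate is 0.0117917, so the payment is 62,000 × 0.0117917 / (1 − 1.0117917^−36) = $2,123.53.
Monthly savings = $2,161.41 − $2,123.53 = $37.88.
Break-even = $400.00 / $37.88 = 10.56 → 11 months.

11 months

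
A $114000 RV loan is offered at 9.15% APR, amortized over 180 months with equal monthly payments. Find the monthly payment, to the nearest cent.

At 9.15% the monthly rate is 0.0076250, so the payment is 114,000 × 0.0076250 / (1 − 1.0076250^−180) = $1,166.46.

$1,166.46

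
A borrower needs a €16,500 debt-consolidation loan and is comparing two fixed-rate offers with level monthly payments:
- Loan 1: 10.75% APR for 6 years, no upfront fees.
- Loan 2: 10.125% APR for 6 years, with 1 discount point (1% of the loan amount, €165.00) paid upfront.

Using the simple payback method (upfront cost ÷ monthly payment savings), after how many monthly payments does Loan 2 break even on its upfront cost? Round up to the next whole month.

32 months

Loan 1: at 10.75% the monthly rate is 0.0089583, so the payment is 16,500 × 0.0089583 / (1 − 1.0089583^−72) = €311.95.
Loan 2: monthly rate = 10.125%/12 = 0.0084375; payment = 16,500 × 0.0084375 / (1 − (1+0.0084375)^−72) = €306.72.
Monthly savings = €311.95 − €306.72 = €5.23.
Break-even = €165.00 / €5.23 = 31.55 → 32 months.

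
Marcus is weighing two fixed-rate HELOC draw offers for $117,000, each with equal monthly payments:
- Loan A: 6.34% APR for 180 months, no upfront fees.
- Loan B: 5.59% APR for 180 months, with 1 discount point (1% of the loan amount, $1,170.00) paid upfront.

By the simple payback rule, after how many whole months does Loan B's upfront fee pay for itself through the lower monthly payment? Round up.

25 months

Loan A: monthly rate = 6.34%/12 = 0.0052833; payment = 117,000 × 0.0052833 / (1 − (1+0.0052833)^−180) = $1,008.93.
Loan B: monthly rate = 5.59%/12 = 0.0046583; payment = 117,000 × 0.0046583 / (1 − (1+0.0046583)^−180) = $961.58.
Monthly savings = $1,008.93 − $961.58 = $47.35.
Break-even = $1,170.00 / $47.35 = 24.71 → 25 months.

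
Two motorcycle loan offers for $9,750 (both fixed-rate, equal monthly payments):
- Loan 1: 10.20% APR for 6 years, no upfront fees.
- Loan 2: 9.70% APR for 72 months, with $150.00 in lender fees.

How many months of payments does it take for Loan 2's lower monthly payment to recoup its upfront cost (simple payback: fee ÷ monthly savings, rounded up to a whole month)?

Loan 1: monthly rate = 10.2%/12 = 0.0085000; payment = 9,750 × 0.0085000 / (1 − (1+0.0085000)^−72) = $181.61.
Loan 2: at 9.70% the monthly rate is 0.0080833, so the payment is 9,750 × 0.0080833 / (1 − 1.0080833^−72) = $179.16.
Monthly savings = $181.61 − $179.16 = $2.45.
Break-even = $150.00 / $2.45 = 61.22 → 62 months.

62 months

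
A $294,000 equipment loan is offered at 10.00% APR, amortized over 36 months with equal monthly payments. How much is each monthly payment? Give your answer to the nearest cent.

At 10.00% the monthly rate is 0.0083333, so the payment is 294,000 × 0.0083333 / (1 − 1.0083333^−36) = $9,486.55.

$9,486.55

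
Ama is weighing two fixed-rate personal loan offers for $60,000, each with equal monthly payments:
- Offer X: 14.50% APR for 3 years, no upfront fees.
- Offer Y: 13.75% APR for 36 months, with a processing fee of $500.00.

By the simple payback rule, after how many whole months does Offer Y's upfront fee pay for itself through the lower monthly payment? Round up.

Offer X: monthly rate = 14.5%/12 = 0.0120833; payment = 60,000 × 0.0120833 / (1 − (1+0.0120833)^−36) = $2,065.26.
Offer Y: monthly rate = 13.75%/12 = 0.0114583; payment = 60,000 × 0.0114583 / (1 − (1+0.0114583)^−36) = $2,043.38.
Monthly savings = $2,065.26 − $2,043.38 = $21.88.
Break-even = $500.00 / $21.88 = 22.85 → 23 months.

23 months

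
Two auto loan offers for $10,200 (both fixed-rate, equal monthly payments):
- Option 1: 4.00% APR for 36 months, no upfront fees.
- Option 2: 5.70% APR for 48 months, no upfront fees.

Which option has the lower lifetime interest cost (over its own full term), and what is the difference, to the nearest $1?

Option 1: monthly rate = 4%/12 = 0.0033333; payment = 10,200 × 0.0033333 / (1 − (1+0.0033333)^−36) = $301.14.
Total interest on Option 1 = 36 × $301.14 − $10,200 = $641.04.
Option 2: at 5.70% the monthly rate is 0.0047500, so the payment is 10,200 × 0.0047500 / (1 − 1.0047500^−48) = $238.15.
Total interest on Option 2 = 48 × $238.15 − $10,200 = $1,231.20.
Option 1 is lower by $590.16.

Option 1 by $590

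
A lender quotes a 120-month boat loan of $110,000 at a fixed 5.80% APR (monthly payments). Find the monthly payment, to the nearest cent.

$1,210.21

At 5.80% the monthly rate is 0.0048333, so the payment is 110,000 × 0.0048333 / (1 − 1.0048333^−120) = $1,210.21.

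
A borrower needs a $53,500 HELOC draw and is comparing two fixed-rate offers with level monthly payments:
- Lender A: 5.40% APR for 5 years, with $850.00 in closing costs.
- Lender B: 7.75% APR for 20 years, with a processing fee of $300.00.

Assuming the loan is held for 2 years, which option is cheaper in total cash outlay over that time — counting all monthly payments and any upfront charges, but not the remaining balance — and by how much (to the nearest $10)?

Lender A: at 5.40% the monthly rate is 0.0045000, so the payment is 53,500 × 0.0045000 / (1 − 1.0045000^−60) = $1,019.44.
Lender B: at 7.75% the monthly rate is 0.0064583, so the payment is 53,500 × 0.0064583 / (1 − 1.0064583^−240) = $439.21.
Over 24 months: Lender A costs 24 × $1,019.44 + $850.00 = $25,316.56; Lender B costs 24 × $439.21 + $300.00 = $10,841.04.
Lender B is cheaper by $25,316.56 − $10,841.04 = $14,475.52.

Lender B by $14,480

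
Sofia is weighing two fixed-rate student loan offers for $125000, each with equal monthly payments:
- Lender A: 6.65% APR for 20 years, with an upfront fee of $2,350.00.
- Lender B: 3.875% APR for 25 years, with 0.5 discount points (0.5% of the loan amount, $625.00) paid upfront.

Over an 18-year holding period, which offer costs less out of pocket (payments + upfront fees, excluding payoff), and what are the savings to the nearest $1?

Lender B by $64,762

Lender A: at 6.65% the monthly rate is 0.0055417, so the payment is 125,000 × 0.0055417 / (1 − 1.0055417^−240) = $943.04.
Lender B: monthly rate = 3.875%/12 = 0.0032292; payment = 125,000 × 0.0032292 / (1 − (1+0.0032292)^−300) = $651.20.
Over 216 months: Lender A costs 216 × $943.04 + $2,350.00 = $206,046.64; Lender B costs 216 × $651.20 + $625.00 = $141,284.20.
Lender B is cheaper by $206,046.64 − $141,284.20 = $64,762.44.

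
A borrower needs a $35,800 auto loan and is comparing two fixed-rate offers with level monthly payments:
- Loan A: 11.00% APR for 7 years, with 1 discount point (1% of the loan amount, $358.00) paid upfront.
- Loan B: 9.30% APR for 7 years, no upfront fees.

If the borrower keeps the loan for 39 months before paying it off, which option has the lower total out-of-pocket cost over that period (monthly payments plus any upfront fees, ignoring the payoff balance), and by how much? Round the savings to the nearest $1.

Loan B by $1,588

Loan A: at 11.00% the monthly rate is 0.0091667, so the payment is 35,800 × 0.0091667 / (1 − 1.0091667^−84) = $612.98.
Loan B: at 9.30% the monthly rate is 0.0077500, so the payment is 35,800 × 0.0077500 / (1 − 1.0077500^−84) = $581.45.
Over 39 months: Loan A costs 39 × $612.98 + $358.00 = $24,264.22; Loan B costs 39 × $581.45 = $22,676.55.
Loan B is cheaper by $24,264.22 − $22,676.55 = $1,587.67.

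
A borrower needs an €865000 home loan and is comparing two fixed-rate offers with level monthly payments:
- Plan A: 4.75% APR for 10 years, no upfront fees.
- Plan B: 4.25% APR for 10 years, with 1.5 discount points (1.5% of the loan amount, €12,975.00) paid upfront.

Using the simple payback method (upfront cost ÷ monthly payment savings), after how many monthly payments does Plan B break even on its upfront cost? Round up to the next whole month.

Plan A: monthly rate = 4.75%/12 = 0.0039583; payment = 865,000 × 0.0039583 / (1 − (1+0.0039583)^−120) = €9,069.33.
Plan B: at 4.25% the monthly rate is 0.0035417, so the payment is 865,000 × 0.0035417 / (1 − 1.0035417^−120) = €8,860.85.
Monthly savings = €9,069.33 − €8,860.85 = €208.48.
Break-even = €12,975.00 / €208.48 = 62.24 → 63 months.

63 months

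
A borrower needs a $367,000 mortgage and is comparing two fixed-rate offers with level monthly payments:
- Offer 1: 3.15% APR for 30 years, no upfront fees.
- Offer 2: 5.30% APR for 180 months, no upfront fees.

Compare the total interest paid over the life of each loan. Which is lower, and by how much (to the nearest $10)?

Offer 1: monthly rate = 3.15%/12 = 0.0026250; payment = 367,000 × 0.0026250 / (1 − (1+0.0026250)^−360) = $1,577.13.
Total interest on Offer 1 = 360 × $1,577.13 − $367,000 = $200,766.80.
Offer 2: monthly rate = 5.3%/12 = 0.0044167; payment = 367,000 × 0.0044167 / (1 − (1+0.0044167)^−180) = $2,959.89.
Total interest on Offer 2 = 180 × $2,959.89 − $367,000 = $165,780.20.
Offer 2 is lower by $34,986.60.

Offer 2 by $34,990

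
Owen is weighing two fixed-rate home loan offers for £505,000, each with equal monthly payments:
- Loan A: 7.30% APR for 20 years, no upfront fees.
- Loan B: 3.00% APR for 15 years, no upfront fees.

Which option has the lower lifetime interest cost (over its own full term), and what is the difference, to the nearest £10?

Loan A: at 7.30% the monthly rate is 0.0060833, so the payment is 505,000 × 0.0060833 / (1 − 1.0060833^−240) = £4,006.71.
Total interest on Loan A = 240 × £4,006.71 − £505,000 = £456,610.40.
Loan B: monthly rate = 3%/12 = 0.0025000; payment = 505,000 × 0.0025000 / (1 − (1+0.0025000)^−180) = £3,487.44.
Total interest on Loan B = 180 × £3,487.44 − £505,000 = £122,739.20.
Loan B is lower by £333,871.20.

Loan B by £333,870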